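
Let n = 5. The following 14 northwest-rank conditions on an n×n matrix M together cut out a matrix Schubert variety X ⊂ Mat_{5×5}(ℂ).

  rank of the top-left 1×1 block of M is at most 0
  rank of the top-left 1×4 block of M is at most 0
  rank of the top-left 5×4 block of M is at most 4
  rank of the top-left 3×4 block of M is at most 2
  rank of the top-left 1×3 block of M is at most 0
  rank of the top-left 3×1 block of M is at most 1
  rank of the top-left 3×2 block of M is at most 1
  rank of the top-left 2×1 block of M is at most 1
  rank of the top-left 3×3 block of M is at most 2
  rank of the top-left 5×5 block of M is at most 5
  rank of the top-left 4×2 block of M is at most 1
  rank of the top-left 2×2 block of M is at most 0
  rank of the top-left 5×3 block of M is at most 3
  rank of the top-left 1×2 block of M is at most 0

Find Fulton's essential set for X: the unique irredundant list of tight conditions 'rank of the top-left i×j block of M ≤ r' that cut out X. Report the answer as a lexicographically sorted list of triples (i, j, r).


Rank table r_w(5×5) implied by the 14 constraints:

  R[1]: 0 0 0 0 1
  R[2]: 0 0 1 1 2
  R[3]: 1 1 2 2 3
  R[4]: 1 1 2 3 4
  R[5]: 1 2 3 4 5

giving w = (5, 3, 1, 4, 2) via Δ²R.

Fulton essential set (3 of the 7 Rothe cells):

[(1, 4, 0), (2, 2, 0), (4, 2, 1)]


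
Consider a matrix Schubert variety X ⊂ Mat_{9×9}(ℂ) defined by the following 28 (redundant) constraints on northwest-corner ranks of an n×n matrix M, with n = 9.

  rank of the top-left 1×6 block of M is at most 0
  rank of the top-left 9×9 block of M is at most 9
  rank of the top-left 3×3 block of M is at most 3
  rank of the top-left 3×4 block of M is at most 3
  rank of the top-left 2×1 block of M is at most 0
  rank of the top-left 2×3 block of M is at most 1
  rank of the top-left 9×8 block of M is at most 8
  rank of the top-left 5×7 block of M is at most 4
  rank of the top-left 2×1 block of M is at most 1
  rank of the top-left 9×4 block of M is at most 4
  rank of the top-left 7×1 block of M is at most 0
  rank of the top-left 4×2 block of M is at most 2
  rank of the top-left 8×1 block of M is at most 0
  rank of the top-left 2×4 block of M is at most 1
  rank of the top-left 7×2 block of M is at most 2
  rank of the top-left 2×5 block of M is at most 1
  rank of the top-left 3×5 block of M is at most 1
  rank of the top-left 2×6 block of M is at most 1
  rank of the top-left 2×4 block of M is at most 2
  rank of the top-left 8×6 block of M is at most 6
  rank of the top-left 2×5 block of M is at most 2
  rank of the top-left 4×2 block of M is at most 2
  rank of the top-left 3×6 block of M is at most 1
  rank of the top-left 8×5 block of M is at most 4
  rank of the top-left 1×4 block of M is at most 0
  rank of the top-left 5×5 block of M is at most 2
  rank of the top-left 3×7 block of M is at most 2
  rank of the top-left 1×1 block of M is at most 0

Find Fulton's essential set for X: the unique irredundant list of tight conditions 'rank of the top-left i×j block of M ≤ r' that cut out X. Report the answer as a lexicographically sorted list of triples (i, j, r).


Computing R[i][j] = min implied NW-rank bound (n=9, 28 conditions):

  R[1]: 0 0 0 0 0 0 1 1 1
  R[2]: 0 1 1 1 1 1 2 2 2
  R[3]: 0 1 1 1 1 1 2 3 3
  R[4]: 0 1 2 2 2 2 3 4 4
  R[5]: 0 1 2 2 2 3 4 5 5
  R[6]: 0 1 2 3 3 4 5 6 6
  R[7]: 0 1 2 3 4 5 6 7 7
  R[8]: 0 1 2 3 4 5 6 7 8
  R[9]: 1 2 3 4 5 6 7 8 9

the unique w with this rank table is (7, 2, 8, 3, 6, 4, 5, 9, 1).

ℓ(w)=19; the 4 essential cells (i,j,r):

[(1, 6, 0), (3, 6, 1), (5, 5, 2), (8, 1, 0)]


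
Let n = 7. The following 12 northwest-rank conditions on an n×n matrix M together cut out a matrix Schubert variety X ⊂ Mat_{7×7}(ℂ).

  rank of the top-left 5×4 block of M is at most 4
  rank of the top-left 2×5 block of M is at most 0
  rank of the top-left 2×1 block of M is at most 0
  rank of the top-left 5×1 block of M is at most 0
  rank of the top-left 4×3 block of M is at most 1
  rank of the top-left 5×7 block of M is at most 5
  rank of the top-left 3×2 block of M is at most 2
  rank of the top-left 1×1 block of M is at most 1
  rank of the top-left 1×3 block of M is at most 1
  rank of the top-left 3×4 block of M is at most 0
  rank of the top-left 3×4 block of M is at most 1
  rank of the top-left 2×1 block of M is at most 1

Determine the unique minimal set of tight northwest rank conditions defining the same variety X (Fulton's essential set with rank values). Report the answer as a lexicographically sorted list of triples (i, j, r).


Reconstructing r_w from the 12 given conditions:

  0  0  0  0  0  1  1
  0  0  0  0  0  1  2
  0  0  0  0  1  2  3
  0  1  1  1  2  3  4
  0  1  2  2  3  4  5
  1  2  3  3  4  5  6
  1  2  3  4  5  6  7

second differences of R give the permutation w = (6, 7, 5, 2, 3, 1, 4).

3 SE-corners of the 16-cell Rothe diagram give Ess(w):

[(2, 5, 0), (3, 4, 0), (5, 1, 0)]


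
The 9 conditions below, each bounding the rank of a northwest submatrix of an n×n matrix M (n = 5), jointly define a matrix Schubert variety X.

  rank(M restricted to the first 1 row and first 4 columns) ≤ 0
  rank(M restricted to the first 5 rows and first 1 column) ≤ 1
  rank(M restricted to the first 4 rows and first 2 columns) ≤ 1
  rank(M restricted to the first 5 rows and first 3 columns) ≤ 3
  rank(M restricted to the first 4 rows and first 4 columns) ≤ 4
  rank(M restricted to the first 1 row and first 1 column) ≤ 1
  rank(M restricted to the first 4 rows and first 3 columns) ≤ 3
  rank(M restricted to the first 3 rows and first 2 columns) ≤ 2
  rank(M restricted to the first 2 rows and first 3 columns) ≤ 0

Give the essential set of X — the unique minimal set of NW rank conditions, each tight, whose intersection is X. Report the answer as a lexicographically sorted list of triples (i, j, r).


Rank table r_w(5×5) implied by the 9 constraints:

  R[1]: 0 0 0 0 1
  R[2]: 0 0 0 1 2
  R[3]: 1 1 1 2 3
  R[4]: 1 1 2 3 4
  R[5]: 1 2 3 4 5

so w = (5, 4, 1, 3, 2).

3 SE-corners of the 8-cell Rothe diagram give Ess(w):

[(1, 4, 0), (2, 3, 0), (4, 2, 1)]


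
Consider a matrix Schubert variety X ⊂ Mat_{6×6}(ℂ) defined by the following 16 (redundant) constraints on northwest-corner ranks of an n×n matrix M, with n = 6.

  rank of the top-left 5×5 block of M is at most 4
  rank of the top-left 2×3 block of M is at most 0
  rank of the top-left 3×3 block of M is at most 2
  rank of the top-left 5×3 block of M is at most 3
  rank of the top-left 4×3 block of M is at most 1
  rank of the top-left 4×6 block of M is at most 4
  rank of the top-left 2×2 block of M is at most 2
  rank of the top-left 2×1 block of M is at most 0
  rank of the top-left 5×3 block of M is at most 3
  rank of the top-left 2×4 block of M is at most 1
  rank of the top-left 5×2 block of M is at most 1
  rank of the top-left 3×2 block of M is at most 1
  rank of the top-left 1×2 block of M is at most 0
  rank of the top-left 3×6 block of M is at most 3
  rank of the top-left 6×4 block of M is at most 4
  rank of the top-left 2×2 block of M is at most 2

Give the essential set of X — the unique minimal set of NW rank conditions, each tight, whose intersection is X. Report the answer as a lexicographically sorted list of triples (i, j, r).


Reconstructing r_w from the 16 given conditions:

  0, 0, 0, 1, 1, 1
  0, 0, 0, 1, 2, 2
  1, 1, 1, 2, 3, 3
  1, 1, 1, 2, 3, 4
  1, 1, 2, 3, 4, 5
  1, 2, 3, 4, 5, 6

giving w = (4, 5, 1, 6, 3, 2) via Δ²R.

D(w) has 9 cells with 3 SE-corners; essential set:

[(2, 3, 0), (4, 3, 1), (5, 2, 1)]


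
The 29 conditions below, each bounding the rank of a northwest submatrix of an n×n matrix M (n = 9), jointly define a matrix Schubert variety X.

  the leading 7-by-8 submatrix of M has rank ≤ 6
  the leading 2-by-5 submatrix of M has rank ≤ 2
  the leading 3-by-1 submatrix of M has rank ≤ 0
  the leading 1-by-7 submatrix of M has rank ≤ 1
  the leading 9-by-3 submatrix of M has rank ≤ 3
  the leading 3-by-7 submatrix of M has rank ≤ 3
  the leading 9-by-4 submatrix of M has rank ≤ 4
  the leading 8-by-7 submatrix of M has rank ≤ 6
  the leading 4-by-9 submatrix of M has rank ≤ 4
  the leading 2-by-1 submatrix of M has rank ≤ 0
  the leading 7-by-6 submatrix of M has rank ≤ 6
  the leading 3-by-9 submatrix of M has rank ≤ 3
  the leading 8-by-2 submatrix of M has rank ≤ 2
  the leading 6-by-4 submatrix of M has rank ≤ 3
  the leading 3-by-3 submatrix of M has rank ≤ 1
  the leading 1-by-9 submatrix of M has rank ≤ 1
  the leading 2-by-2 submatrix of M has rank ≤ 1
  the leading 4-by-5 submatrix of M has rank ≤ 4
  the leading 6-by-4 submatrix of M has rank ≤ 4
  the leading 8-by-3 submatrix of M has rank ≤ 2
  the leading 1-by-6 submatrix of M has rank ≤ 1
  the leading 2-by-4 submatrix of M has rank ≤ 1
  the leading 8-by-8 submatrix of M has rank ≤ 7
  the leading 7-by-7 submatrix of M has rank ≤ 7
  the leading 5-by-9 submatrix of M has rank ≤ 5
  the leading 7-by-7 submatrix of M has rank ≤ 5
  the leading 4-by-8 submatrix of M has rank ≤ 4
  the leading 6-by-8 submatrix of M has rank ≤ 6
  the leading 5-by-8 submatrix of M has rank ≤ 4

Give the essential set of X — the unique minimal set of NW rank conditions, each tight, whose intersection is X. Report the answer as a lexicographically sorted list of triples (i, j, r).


Propagating the 29 rank bounds to every northwest block:

  0 | 1 | 1 | 1 | 1 | 1 | 1 | 1 | 1
  0 | 1 | 1 | 1 | 2 | 2 | 2 | 2 | 2
  0 | 1 | 1 | 2 | 3 | 3 | 3 | 3 | 3
  1 | 2 | 2 | 3 | 4 | 4 | 4 | 4 | 4
  1 | 2 | 2 | 3 | 4 | 4 | 4 | 4 | 5
  1 | 2 | 2 | 3 | 4 | 5 | 5 | 5 | 6
  1 | 2 | 2 | 3 | 4 | 5 | 5 | 6 | 7
  1 | 2 | 2 | 3 | 4 | 5 | 6 | 7 | 8
  1 | 2 | 3 | 4 | 5 | 6 | 7 | 8 | 9

the unique w with this rank table is (2, 5, 4, 1, 9, 6, 8, 7, 3).

6 SE-corners of the 14-cell Rothe diagram give Ess(w):

[(2, 4, 1), (3, 1, 0), (3, 3, 1), (5, 8, 4), (7, 7, 5), (8, 3, 2)]


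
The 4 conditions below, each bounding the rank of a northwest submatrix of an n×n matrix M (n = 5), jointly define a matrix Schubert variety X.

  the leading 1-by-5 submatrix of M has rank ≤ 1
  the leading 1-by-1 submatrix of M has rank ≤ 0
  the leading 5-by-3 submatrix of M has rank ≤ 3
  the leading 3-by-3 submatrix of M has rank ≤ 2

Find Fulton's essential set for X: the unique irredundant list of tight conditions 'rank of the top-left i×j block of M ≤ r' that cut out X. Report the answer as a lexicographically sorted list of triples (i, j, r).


Rank table r_w(5×5) implied by the 4 constraints:

  0 | 1 | 1 | 1 | 1
  1 | 2 | 2 | 2 | 2
  1 | 2 | 2 | 3 | 3
  1 | 2 | 3 | 4 | 4
  1 | 2 | 3 | 4 | 5

hence w(1..5) = (2, 1, 4, 3, 5).

2 SE-corners of the 2-cell Rothe diagram give Ess(w):

[(1, 1, 0), (3, 3, 2)]


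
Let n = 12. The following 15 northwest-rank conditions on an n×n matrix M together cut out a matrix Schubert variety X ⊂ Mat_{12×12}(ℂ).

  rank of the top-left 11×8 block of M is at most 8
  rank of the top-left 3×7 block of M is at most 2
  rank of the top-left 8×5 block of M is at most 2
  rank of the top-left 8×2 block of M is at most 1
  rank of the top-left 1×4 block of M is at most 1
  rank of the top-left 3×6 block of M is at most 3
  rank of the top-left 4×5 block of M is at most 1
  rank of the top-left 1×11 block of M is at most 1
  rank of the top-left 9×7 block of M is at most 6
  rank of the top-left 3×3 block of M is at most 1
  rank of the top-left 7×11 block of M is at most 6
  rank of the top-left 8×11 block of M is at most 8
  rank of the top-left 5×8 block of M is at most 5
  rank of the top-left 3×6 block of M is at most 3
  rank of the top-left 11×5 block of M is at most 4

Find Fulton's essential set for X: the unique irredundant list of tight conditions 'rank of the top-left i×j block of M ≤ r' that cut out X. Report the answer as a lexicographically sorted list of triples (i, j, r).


Recovering R(i,j) via the rank-extension bound from the 15 conditions:

  R[1]: 1, 1, 1, 1, 1, 1, 1, 1, 1, 1, 1, 1
  R[2]: 1, 1, 1, 1, 1, 2, 2, 2, 2, 2, 2, 2
  R[3]: 1, 1, 1, 1, 1, 2, 2, 3, 3, 3, 3, 3
  R[4]: 1, 1, 1, 1, 1, 2, 3, 4, 4, 4, 4, 4
  R[5]: 1, 1, 2, 2, 2, 3, 4, 5, 5, 5, 5, 5
  R[6]: 1, 1, 2, 2, 2, 3, 4, 5, 6, 6, 6, 6
  R[7]: 1, 1, 2, 2, 2, 3, 4, 5, 6, 6, 6, 7
  R[8]: 1, 1, 2, 2, 2, 3, 4, 5, 6, 7, 7, 8
  R[9]: 1, 2, 3, 3, 3, 4, 5, 6, 7, 8, 8, 9
  R[10]: 1, 2, 3, 4, 4, 5, 6, 7, 8, 9, 9, 10
  R[11]: 1, 2, 3, 4, 4, 5, 6, 7, 8, 9, 10, 11
  R[12]: 1, 2, 3, 4, 5, 6, 7, 8, 9, 10, 11, 12

reading off 1-entries of Δ²R: w = (1, 6, 8, 7, 3, 9, 12, 10, 2, 4, 11, 5).

ℓ(w)=26; the 6 essential cells (i,j,r):

[(3, 7, 2), (4, 5, 1), (7, 11, 6), (8, 2, 1), (8, 5, 2), (11, 5, 4)]


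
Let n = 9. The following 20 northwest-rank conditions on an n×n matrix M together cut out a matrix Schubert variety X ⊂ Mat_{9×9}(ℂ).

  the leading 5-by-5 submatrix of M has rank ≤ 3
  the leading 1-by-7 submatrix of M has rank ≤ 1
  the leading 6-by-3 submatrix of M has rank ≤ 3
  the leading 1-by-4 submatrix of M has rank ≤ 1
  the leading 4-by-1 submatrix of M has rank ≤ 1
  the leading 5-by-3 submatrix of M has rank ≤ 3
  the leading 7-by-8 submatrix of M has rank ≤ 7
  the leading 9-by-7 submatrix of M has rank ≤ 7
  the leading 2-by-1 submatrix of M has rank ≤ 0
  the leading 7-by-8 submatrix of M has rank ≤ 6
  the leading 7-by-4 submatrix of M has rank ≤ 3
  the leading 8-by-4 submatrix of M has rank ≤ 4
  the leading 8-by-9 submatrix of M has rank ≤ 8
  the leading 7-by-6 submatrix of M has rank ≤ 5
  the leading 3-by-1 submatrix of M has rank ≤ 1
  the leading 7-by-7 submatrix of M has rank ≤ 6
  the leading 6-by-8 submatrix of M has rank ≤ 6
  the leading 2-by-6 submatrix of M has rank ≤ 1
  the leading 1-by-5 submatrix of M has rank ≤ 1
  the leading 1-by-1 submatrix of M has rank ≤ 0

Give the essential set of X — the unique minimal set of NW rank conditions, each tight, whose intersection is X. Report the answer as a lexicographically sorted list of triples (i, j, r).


Rank table r_w(9×9) implied by the 20 constraints:

  row 1: 0 | 1 | 1 | 1 | 1 | 1 | 1 | 1 | 1
  row 2: 0 | 1 | 1 | 1 | 1 | 1 | 2 | 2 | 2
  row 3: 1 | 2 | 2 | 2 | 2 | 2 | 3 | 3 | 3
  row 4: 1 | 2 | 3 | 3 | 3 | 3 | 4 | 4 | 4
  row 5: 1 | 2 | 3 | 3 | 3 | 4 | 5 | 5 | 5
  row 6: 1 | 2 | 3 | 3 | 4 | 5 | 6 | 6 | 6
  row 7: 1 | 2 | 3 | 3 | 4 | 5 | 6 | 6 | 7
  row 8: 1 | 2 | 3 | 4 | 5 | 6 | 7 | 7 | 8
  row 9: 1 | 2 | 3 | 4 | 5 | 6 | 7 | 8 | 9

giving w = (2, 7, 1, 3, 6, 5, 9, 4, 8) via Δ²R.

Fulton essential set (5 of the 11 Rothe cells):

[(2, 1, 0), (2, 6, 1), (5, 5, 3), (7, 4, 3), (7, 8, 6)]


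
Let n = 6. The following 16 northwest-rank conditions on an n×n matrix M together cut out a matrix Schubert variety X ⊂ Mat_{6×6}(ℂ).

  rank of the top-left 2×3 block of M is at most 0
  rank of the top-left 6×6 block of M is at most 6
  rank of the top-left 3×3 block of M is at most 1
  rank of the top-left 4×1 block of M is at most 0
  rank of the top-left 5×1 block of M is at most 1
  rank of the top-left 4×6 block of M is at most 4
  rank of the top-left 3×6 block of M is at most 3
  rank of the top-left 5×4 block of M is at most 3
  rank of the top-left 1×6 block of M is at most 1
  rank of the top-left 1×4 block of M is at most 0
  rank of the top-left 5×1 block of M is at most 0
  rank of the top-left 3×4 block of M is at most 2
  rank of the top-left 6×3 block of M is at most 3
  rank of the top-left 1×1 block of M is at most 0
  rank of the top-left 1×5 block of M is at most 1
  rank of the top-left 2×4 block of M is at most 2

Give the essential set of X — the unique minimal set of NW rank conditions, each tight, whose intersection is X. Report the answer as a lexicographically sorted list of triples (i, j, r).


Recovering R(i,j) via the rank-extension bound from the 16 conditions:

  0, 0, 0, 0, 1, 1
  0, 0, 0, 1, 2, 2
  0, 1, 1, 2, 3, 3
  0, 1, 2, 3, 4, 4
  0, 1, 2, 3, 4, 5
  1, 2, 3, 4, 5, 6

the unique w with this rank table is (5, 4, 2, 3, 6, 1).

3 SE-corners of the 10-cell Rothe diagram give Ess(w):

[(1, 4, 0), (2, 3, 0), (5, 1, 0)]


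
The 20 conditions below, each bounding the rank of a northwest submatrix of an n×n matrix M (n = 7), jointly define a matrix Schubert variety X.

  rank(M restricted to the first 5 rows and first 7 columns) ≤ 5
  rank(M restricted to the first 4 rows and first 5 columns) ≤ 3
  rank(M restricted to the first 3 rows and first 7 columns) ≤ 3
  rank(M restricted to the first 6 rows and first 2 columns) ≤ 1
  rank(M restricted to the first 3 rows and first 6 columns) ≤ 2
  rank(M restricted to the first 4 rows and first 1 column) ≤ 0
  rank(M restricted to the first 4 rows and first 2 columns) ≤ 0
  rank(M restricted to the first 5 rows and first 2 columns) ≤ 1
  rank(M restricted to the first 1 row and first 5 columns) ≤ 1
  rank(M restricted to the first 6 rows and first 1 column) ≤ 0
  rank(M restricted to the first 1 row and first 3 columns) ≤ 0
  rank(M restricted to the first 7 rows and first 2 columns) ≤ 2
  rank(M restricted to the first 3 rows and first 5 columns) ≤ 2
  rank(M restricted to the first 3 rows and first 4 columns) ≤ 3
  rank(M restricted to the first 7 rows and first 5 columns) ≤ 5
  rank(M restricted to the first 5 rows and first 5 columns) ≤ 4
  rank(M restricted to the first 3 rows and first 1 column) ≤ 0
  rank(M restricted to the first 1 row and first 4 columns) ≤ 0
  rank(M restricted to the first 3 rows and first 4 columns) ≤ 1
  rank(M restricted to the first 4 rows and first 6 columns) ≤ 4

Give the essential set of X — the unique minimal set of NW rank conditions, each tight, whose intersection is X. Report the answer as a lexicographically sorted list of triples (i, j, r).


Propagating the 20 rank bounds to every northwest block:

  i=1: 0 0 0 0 1 1 1
  i=2: 0 0 1 1 2 2 2
  i=3: 0 0 1 1 2 2 3
  i=4: 0 0 1 2 3 3 4
  i=5: 0 1 2 3 4 4 5
  i=6: 0 1 2 3 4 5 6
  i=7: 1 2 3 4 5 6 7

second differences of R give the permutation w = (5, 3, 7, 4, 2, 6, 1).

ℓ(w)=14; the 5 essential cells (i,j,r):

[(1, 4, 0), (3, 4, 1), (3, 6, 2), (4, 2, 0), (6, 1, 0)]


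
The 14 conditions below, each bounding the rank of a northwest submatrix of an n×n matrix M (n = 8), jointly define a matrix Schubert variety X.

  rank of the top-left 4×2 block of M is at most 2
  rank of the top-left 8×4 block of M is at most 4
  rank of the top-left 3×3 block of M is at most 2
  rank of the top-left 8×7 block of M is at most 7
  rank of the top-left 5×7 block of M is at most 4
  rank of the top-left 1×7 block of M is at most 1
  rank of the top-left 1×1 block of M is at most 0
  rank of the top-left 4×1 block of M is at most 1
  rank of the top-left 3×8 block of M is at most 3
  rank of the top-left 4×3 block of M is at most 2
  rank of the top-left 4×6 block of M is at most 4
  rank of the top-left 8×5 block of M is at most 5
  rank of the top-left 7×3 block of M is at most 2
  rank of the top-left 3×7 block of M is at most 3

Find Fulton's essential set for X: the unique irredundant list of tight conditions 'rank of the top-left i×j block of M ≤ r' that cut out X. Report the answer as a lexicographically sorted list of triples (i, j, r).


Computing R[i][j] = min implied NW-rank bound (n=8, 14 conditions):

  R[1]: 0, 1, 1, 1, 1, 1, 1, 1
  R[2]: 1, 2, 2, 2, 2, 2, 2, 2
  R[3]: 1, 2, 2, 3, 3, 3, 3, 3
  R[4]: 1, 2, 2, 3, 4, 4, 4, 4
  R[5]: 1, 2, 2, 3, 4, 4, 4, 5
  R[6]: 1, 2, 2, 3, 4, 5, 5, 6
  R[7]: 1, 2, 2, 3, 4, 5, 6, 7
  R[8]: 1, 2, 3, 4, 5, 6, 7, 8

second differences of R give the permutation w = (2, 1, 4, 5, 8, 6, 7, 3).

ℓ(w)=8; the 3 essential cells (i,j,r):

[(1, 1, 0), (5, 7, 4), (7, 3, 2)]


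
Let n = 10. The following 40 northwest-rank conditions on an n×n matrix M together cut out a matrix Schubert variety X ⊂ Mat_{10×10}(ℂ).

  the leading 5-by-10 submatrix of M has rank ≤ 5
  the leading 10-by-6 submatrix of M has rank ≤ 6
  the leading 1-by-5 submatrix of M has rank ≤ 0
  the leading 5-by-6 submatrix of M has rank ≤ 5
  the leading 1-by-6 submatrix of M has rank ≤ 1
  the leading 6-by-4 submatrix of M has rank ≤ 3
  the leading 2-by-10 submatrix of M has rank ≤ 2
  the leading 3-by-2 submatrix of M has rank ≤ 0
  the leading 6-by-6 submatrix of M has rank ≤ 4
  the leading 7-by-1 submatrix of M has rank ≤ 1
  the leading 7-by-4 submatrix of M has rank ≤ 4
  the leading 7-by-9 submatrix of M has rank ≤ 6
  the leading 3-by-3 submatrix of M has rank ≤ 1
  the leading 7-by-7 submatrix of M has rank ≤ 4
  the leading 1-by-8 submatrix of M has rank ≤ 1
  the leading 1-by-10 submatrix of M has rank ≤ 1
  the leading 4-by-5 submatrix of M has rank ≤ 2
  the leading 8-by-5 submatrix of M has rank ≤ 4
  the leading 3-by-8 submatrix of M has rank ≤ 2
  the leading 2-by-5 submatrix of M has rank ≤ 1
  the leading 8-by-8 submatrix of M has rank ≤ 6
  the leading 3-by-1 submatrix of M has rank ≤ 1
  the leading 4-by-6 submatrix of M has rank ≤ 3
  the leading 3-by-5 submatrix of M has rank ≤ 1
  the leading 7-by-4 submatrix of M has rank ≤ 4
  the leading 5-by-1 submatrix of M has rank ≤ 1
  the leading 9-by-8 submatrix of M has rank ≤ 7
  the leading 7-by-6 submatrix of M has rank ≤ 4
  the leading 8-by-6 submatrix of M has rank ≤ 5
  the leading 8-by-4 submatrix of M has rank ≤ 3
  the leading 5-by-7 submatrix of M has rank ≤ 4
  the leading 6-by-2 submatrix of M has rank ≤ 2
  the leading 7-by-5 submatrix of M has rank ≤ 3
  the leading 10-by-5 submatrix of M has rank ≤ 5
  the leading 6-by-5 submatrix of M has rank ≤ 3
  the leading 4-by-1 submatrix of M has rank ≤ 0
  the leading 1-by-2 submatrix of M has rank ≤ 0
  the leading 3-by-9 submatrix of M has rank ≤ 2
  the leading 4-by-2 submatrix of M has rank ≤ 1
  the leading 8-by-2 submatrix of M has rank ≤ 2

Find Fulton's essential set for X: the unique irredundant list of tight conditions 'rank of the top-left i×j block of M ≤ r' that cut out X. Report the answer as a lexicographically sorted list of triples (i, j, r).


Computing R[i][j] = min implied NW-rank bound (n=10, 40 conditions):

  row 1: 0 0 0 0 0 1 1 1 1 1
  row 2: 0 0 1 1 1 2 2 2 2 2
  row 3: 0 0 1 1 1 2 2 2 2 3
  row 4: 0 1 2 2 2 3 3 3 3 4
  row 5: 1 2 3 3 3 4 4 4 4 5
  row 6: 1 2 3 3 3 4 4 5 5 6
  row 7: 1 2 3 3 3 4 4 5 6 7
  row 8: 1 2 3 3 4 5 5 6 7 8
  row 9: 1 2 3 4 5 6 6 7 8 9
  row 10: 1 2 3 4 5 6 7 8 9 10

giving w = (6, 3, 10, 2, 1, 8, 9, 5, 4, 7) via Δ²R.

D(w) has 22 cells with 8 SE-corners; essential set:

[(1, 5, 0), (3, 2, 0), (3, 5, 1), (3, 9, 2), (4, 1, 0), (7, 5, 3), (7, 7, 4), (8, 4, 3)]


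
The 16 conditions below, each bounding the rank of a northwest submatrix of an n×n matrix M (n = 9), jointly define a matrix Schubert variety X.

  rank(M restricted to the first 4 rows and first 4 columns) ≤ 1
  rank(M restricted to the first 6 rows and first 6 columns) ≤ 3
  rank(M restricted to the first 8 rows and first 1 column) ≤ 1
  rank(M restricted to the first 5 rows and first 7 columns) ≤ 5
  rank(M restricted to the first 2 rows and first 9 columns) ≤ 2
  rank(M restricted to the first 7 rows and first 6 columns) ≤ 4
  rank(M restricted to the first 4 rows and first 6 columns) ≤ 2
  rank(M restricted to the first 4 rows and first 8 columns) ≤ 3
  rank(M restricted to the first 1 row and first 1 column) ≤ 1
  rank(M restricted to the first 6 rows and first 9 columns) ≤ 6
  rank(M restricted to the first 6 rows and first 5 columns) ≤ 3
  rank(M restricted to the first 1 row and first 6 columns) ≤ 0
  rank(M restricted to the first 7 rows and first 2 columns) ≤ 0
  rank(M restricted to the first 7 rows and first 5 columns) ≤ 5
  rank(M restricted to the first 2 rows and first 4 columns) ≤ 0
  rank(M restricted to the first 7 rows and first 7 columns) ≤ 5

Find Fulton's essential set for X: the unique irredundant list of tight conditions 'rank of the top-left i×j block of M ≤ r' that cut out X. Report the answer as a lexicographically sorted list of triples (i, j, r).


Recovering R(i,j) via the rank-extension bound from the 16 conditions:

  i=1: 0, 0, 0, 0, 0, 0, 1, 1, 1
  i=2: 0, 0, 0, 0, 1, 1, 2, 2, 2
  i=3: 0, 0, 1, 1, 2, 2, 3, 3, 3
  i=4: 0, 0, 1, 1, 2, 2, 3, 3, 4
  i=5: 0, 0, 1, 2, 3, 3, 4, 4, 5
  i=6: 0, 0, 1, 2, 3, 3, 4, 5, 6
  i=7: 0, 0, 1, 2, 3, 4, 5, 6, 7
  i=8: 1, 1, 2, 3, 4, 5, 6, 7, 8
  i=9: 1, 2, 3, 4, 5, 6, 7, 8, 9

hence w(1..9) = (7, 5, 3, 9, 4, 8, 6, 1, 2).

7 SE-corners of the 24-cell Rothe diagram give Ess(w):

[(1, 6, 0), (2, 4, 0), (4, 4, 1), (4, 6, 2), (4, 8, 3), (6, 6, 3), (7, 2, 0)]


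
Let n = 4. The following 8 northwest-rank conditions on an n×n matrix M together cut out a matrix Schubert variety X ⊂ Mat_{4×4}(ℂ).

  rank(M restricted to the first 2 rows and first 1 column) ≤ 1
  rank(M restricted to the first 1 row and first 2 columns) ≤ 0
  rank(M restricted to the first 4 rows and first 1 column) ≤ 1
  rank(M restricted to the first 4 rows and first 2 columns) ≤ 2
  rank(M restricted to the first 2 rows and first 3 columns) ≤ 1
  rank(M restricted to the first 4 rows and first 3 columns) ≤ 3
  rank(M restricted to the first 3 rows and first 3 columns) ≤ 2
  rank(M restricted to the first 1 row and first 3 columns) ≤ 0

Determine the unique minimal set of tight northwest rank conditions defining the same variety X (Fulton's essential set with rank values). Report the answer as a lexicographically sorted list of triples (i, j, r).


The tightest implied rank at each (i,j), from the 8 conditions:

  R[1]: 0 | 0 | 0 | 1
  R[2]: 1 | 1 | 1 | 2
  R[3]: 1 | 2 | 2 | 3
  R[4]: 1 | 2 | 3 | 4

hence w(1..4) = (4, 1, 2, 3).

Rothe diagram D(w) (3 cells), 1 SE-corner (essential condition):

[(1, 3, 0)]


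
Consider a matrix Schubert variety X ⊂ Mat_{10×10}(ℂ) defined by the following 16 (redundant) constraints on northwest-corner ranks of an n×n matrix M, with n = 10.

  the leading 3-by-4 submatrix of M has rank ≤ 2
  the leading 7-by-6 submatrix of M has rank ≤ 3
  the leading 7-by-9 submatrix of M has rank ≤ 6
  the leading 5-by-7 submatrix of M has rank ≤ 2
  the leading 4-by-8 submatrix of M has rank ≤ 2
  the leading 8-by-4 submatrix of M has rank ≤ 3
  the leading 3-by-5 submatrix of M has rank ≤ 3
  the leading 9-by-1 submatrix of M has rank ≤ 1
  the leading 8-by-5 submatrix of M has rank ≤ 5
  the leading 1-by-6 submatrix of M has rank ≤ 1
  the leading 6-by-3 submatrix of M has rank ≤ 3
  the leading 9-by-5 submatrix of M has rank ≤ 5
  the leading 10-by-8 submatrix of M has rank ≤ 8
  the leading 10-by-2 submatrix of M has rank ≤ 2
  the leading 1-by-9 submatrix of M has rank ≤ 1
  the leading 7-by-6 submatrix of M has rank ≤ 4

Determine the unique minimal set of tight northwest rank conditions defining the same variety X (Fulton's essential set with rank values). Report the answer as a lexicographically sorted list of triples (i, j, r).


Propagating the 16 rank bounds to every northwest block:

  row 1: 1 1 1 1 1 1 1 1 1 1
  row 2: 1 2 2 2 2 2 2 2 2 2
  row 3: 1 2 2 2 2 2 2 2 3 3
  row 4: 1 2 2 2 2 2 2 2 3 4
  row 5: 1 2 2 2 2 2 2 3 4 5
  row 6: 1 2 3 3 3 3 3 4 5 6
  row 7: 1 2 3 3 3 3 4 5 6 7
  row 8: 1 2 3 3 4 4 5 6 7 8
  row 9: 1 2 3 4 5 5 6 7 8 9
  row 10: 1 2 3 4 5 6 7 8 9 10

so w = (1, 2, 9, 10, 8, 3, 7, 5, 4, 6).

ℓ(w)=21; the 4 essential cells (i,j,r):

[(4, 8, 2), (5, 7, 2), (7, 6, 3), (8, 4, 3)]


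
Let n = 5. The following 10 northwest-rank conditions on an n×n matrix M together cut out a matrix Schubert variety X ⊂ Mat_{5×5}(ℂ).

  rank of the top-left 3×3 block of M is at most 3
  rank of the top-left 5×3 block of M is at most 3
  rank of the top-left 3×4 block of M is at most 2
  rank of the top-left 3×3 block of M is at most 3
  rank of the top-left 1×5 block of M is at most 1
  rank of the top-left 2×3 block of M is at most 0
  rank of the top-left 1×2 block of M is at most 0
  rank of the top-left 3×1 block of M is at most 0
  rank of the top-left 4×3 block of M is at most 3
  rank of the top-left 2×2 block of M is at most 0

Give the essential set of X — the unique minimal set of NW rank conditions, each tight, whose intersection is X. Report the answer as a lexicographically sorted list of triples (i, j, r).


Recovering R(i,j) via the rank-extension bound from the 10 conditions:

  0 0 0 1 1
  0 0 0 1 2
  0 1 1 2 3
  1 2 2 3 4
  1 2 3 4 5

reading off 1-entries of Δ²R: w = (4, 5, 2, 1, 3).

D(w) has 7 cells with 2 SE-corners; essential set:

[(2, 3, 0), (3, 1, 0)]


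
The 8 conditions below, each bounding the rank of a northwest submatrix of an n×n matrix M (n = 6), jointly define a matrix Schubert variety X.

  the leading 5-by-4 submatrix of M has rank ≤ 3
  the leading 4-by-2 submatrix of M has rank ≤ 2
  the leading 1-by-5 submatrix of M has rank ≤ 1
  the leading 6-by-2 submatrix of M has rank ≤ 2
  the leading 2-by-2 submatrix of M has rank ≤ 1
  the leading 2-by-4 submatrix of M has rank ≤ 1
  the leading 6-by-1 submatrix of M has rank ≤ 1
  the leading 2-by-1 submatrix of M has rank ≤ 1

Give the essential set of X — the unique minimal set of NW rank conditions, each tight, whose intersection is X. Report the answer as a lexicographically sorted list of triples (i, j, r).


Propagating the 8 rank bounds to every northwest block:

  R[1]: 1  1  1  1  1  1
  R[2]: 1  1  1  1  2  2
  R[3]: 1  2  2  2  3  3
  R[4]: 1  2  3  3  4  4
  R[5]: 1  2  3  3  4  5
  R[6]: 1  2  3  4  5  6

so w = (1, 5, 2, 3, 6, 4).

|D(w)|=4, |Ess(w)|=2:

[(2, 4, 1), (5, 4, 3)]


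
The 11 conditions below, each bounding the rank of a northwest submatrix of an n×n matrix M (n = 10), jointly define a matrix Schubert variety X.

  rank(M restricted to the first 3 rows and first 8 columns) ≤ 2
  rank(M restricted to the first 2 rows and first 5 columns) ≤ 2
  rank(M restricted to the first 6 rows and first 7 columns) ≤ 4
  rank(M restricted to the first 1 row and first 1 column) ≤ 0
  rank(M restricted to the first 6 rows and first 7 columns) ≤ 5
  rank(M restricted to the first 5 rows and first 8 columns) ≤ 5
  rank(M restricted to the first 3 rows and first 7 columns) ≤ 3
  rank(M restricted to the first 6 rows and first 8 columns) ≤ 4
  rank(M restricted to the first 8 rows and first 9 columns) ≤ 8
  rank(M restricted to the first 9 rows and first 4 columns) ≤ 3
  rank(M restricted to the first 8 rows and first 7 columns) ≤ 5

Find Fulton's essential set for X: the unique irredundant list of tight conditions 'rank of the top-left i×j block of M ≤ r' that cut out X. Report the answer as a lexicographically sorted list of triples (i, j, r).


The tightest implied rank at each (i,j), from the 11 conditions:

  R[1]: 0, 1, 1, 1, 1, 1, 1, 1, 1, 1
  R[2]: 1, 2, 2, 2, 2, 2, 2, 2, 2, 2
  R[3]: 1, 2, 2, 2, 2, 2, 2, 2, 3, 3
  R[4]: 1, 2, 3, 3, 3, 3, 3, 3, 4, 4
  R[5]: 1, 2, 3, 3, 4, 4, 4, 4, 5, 5
  R[6]: 1, 2, 3, 3, 4, 4, 4, 4, 5, 6
  R[7]: 1, 2, 3, 3, 4, 5, 5, 5, 6, 7
  R[8]: 1, 2, 3, 3, 4, 5, 5, 6, 7, 8
  R[9]: 1, 2, 3, 3, 4, 5, 6, 7, 8, 9
  R[10]: 1, 2, 3, 4, 5, 6, 7, 8, 9, 10

hence w(1..10) = (2, 1, 9, 3, 5, 10, 6, 8, 7, 4).

|D(w)|=16, |Ess(w)|=5:

[(1, 1, 0), (3, 8, 2), (6, 8, 4), (8, 7, 5), (9, 4, 3)]


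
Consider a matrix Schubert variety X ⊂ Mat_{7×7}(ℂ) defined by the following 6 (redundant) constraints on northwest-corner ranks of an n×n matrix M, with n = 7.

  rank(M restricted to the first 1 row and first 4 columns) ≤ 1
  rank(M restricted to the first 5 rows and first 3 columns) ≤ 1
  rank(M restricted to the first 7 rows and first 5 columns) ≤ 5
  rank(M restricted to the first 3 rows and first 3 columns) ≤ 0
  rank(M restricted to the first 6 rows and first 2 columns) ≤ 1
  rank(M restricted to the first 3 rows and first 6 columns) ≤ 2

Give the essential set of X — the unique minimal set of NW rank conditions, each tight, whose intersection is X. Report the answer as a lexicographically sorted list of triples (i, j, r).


Propagating the 6 rank bounds to every northwest block:

  row 1: 0, 0, 0, 1, 1, 1, 1
  row 2: 0, 0, 0, 1, 2, 2, 2
  row 3: 0, 0, 0, 1, 2, 2, 3
  row 4: 1, 1, 1, 2, 3, 3, 4
  row 5: 1, 1, 1, 2, 3, 4, 5
  row 6: 1, 1, 2, 3, 4, 5, 6
  row 7: 1, 2, 3, 4, 5, 6, 7

reading off 1-entries of Δ²R: w = (4, 5, 7, 1, 6, 3, 2).

D(w) has 13 cells with 4 SE-corners; essential set:

[(3, 3, 0), (3, 6, 2), (5, 3, 1), (6, 2, 1)]


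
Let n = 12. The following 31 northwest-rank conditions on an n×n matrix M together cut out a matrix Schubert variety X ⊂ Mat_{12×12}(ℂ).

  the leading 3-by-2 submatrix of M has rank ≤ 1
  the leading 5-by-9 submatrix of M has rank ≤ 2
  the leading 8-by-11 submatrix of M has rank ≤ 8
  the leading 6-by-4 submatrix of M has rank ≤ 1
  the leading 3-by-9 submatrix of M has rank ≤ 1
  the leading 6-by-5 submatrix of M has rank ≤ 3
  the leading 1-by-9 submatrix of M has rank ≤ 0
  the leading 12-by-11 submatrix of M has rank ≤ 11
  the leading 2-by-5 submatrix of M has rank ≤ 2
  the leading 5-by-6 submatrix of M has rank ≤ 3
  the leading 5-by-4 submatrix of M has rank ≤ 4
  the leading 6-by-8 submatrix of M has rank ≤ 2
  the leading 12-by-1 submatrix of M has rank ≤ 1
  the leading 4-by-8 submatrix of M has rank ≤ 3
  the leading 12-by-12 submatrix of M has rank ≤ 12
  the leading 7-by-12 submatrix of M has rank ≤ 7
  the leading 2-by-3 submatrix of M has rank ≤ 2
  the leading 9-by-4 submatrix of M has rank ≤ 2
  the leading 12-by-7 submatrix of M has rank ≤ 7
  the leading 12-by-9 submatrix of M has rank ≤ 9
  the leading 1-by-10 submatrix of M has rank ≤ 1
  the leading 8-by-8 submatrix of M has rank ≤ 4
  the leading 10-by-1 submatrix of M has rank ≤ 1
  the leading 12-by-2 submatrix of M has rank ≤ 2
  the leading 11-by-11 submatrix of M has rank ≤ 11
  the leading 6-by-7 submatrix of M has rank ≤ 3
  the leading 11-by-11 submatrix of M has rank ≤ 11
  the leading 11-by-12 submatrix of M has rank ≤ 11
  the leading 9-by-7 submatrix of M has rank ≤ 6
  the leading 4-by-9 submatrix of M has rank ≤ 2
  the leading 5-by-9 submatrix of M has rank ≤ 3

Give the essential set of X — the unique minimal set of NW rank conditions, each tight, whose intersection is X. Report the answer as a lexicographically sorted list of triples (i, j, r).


Computing R[i][j] = min implied NW-rank bound (n=12, 31 conditions):

  R[1]: 0 0 0 0 0 0 0 0 0 1 1 1
  R[2]: 1 1 1 1 1 1 1 1 1 2 2 2
  R[3]: 1 1 1 1 1 1 1 1 1 2 3 3
  R[4]: 1 1 1 1 2 2 2 2 2 3 4 4
  R[5]: 1 1 1 1 2 2 2 2 2 3 4 5
  R[6]: 1 1 1 1 2 2 2 2 3 4 5 6
  R[7]: 1 2 2 2 3 3 3 3 4 5 6 7
  R[8]: 1 2 2 2 3 4 4 4 5 6 7 8
  R[9]: 1 2 2 2 3 4 5 5 6 7 8 9
  R[10]: 1 2 3 3 4 5 6 6 7 8 9 10
  R[11]: 1 2 3 4 5 6 7 7 8 9 10 11
  R[12]: 1 2 3 4 5 6 7 8 9 10 11 12

giving w = (10, 1, 11, 5, 12, 9, 2, 6, 7, 3, 4, 8) via Δ²R.

D(w) has 37 cells with 6 SE-corners; essential set:

[(1, 9, 0), (3, 9, 1), (5, 9, 2), (6, 4, 1), (6, 8, 2), (9, 4, 2)]


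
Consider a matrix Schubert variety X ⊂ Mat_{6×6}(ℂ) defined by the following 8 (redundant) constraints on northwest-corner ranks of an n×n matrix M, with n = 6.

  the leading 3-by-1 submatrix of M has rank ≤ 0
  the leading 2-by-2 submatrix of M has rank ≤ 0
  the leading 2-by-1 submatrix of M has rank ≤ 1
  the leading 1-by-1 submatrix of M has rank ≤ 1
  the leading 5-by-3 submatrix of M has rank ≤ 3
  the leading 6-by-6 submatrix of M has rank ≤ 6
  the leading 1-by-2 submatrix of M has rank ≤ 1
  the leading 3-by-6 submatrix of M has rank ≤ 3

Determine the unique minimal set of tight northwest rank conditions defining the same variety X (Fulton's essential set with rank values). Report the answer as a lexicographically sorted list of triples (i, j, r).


Reconstructing r_w from the 8 given conditions:

  i=1: 0, 0, 1, 1, 1, 1
  i=2: 0, 0, 1, 2, 2, 2
  i=3: 0, 1, 2, 3, 3, 3
  i=4: 1, 2, 3, 4, 4, 4
  i=5: 1, 2, 3, 4, 5, 5
  i=6: 1, 2, 3, 4, 5, 6

so w = (3, 4, 2, 1, 5, 6).

|D(w)|=5, |Ess(w)|=2:

[(2, 2, 0), (3, 1, 0)]


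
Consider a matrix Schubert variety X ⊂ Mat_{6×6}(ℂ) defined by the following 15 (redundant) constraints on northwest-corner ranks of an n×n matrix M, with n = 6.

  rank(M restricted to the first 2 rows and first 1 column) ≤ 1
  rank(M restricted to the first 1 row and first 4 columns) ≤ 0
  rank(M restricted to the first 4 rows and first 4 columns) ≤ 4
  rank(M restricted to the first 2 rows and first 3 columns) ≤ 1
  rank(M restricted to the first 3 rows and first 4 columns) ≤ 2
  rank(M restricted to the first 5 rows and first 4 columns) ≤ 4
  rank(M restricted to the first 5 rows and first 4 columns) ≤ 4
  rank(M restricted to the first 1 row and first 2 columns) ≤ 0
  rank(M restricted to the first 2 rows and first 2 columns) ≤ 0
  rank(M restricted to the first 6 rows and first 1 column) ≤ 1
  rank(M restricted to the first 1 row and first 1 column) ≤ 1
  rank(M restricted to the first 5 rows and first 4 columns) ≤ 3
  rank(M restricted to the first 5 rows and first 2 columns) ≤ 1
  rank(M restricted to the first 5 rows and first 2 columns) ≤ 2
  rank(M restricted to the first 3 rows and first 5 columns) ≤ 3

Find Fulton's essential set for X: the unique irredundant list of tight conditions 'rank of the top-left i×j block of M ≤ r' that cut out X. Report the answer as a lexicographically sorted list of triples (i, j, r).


Recovering R(i,j) via the rank-extension bound from the 15 conditions:

  0  0  0  0  1  1
  0  0  1  1  2  2
  1  1  2  2  3  3
  1  1  2  3  4  4
  1  1  2  3  4  5
  1  2  3  4  5  6

hence w(1..6) = (5, 3, 1, 4, 6, 2).

D(w) has 8 cells with 3 SE-corners; essential set:

[(1, 4, 0), (2, 2, 0), (5, 2, 1)]


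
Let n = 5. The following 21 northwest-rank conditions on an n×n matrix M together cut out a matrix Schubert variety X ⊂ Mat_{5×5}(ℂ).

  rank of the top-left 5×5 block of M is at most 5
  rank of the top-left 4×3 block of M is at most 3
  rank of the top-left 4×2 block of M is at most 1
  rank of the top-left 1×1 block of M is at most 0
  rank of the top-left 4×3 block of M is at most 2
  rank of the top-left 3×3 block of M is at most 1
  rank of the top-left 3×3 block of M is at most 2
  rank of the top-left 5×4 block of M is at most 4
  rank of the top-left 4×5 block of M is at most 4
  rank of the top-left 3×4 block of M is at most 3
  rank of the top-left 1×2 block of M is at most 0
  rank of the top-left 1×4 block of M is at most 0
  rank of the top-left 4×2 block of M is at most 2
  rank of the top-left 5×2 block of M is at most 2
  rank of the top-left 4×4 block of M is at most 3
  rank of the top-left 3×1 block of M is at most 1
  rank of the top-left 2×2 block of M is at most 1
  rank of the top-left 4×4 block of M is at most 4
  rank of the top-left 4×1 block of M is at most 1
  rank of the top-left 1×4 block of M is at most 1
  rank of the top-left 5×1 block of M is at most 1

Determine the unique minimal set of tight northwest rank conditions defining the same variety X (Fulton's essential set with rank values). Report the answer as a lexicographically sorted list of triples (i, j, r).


Reconstructing r_w from the 21 given conditions:

  R[1]: 0 0 0 0 1
  R[2]: 1 1 1 1 2
  R[3]: 1 1 1 2 3
  R[4]: 1 1 2 3 4
  R[5]: 1 2 3 4 5

hence w(1..5) = (5, 1, 4, 3, 2).

Rothe diagram D(w) (7 cells), 3 SE-corners (essential conditions):

[(1, 4, 0), (3, 3, 1), (4, 2, 1)]


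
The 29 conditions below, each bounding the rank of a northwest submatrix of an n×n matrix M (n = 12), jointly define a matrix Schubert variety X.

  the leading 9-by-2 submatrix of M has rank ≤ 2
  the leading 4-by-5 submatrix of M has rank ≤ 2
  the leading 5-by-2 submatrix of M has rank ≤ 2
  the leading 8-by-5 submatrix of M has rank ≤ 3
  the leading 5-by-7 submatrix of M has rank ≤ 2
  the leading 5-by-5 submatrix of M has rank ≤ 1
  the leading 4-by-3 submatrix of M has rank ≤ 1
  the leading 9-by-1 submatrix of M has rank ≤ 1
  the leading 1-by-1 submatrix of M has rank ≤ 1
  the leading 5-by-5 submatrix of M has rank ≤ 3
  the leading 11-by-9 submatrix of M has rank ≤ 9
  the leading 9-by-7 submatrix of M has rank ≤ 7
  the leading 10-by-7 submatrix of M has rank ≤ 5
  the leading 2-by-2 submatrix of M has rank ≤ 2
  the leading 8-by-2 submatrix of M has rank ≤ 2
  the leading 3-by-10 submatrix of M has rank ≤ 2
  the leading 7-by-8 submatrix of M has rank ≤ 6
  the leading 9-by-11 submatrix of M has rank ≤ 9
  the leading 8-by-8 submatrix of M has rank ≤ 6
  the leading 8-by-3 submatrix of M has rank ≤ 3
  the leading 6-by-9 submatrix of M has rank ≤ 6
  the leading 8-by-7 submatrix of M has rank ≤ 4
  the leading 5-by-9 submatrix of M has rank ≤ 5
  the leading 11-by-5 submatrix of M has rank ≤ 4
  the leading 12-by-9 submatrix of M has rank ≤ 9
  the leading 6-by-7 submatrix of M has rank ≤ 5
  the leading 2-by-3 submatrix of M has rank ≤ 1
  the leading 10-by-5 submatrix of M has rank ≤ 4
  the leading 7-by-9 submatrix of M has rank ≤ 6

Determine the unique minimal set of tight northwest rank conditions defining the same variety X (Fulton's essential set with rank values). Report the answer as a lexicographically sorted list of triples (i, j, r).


Rank table r_w(12×12) implied by the 29 constraints:

  1  1  1  1  1  1  1  1  1  1  1  1
  1  1  1  1  1  2  2  2  2  2  2  2
  1  1  1  1  1  2  2  2  2  2  3  3
  1  1  1  1  1  2  2  3  3  3  4  4
  1  1  1  1  1  2  2  3  4  4  5  5
  1  2  2  2  2  3  3  4  5  5  6  6
  1  2  3  3  3  4  4  5  6  6  7  7
  1  2  3  3  3  4  4  5  6  7  8  8
  1  2  3  4  4  5  5  6  7  8  9  9
  1  2  3  4  4  5  5  6  7  8  9  10
  1  2  3  4  4  5  6  7  8  9  10  11
  1  2  3  4  5  6  7  8  9  10  11  12

so w = (1, 6, 11, 8, 9, 2, 3, 10, 4, 12, 7, 5).

7 SE-corners of the 28-cell Rothe diagram give Ess(w):

[(3, 10, 2), (5, 5, 1), (5, 7, 2), (8, 5, 3), (8, 7, 4), (10, 7, 5), (11, 5, 4)]
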